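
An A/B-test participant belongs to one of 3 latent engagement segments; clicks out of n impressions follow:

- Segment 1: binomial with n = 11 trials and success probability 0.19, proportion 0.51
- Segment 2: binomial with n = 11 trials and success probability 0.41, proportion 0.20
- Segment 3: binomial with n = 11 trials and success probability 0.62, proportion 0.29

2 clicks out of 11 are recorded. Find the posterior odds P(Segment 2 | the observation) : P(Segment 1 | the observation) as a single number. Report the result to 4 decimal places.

0.1054

Only the two components matter; the odds are (π_i f_i(x)) / (π_j f_j(x)).
Component likelihoods at x = 2 clicks out of 11:
  p_1 = C(11,2)·0.19^2·0.81^9 = 55·0.0361·0.150095 = 0.298013
  p_2 = C(11,2)·0.41^2·0.59^9 = 55·0.1681·0.008663 = 0.0800937
  p_3 = C(11,2)·0.62^2·0.38^9 = 55·0.3844·0.000165216 = 0.003493
Odds = (0.20/0.51) × (0.0800937/0.298013) = 0.392157 × 0.268759 ≈ 0.1054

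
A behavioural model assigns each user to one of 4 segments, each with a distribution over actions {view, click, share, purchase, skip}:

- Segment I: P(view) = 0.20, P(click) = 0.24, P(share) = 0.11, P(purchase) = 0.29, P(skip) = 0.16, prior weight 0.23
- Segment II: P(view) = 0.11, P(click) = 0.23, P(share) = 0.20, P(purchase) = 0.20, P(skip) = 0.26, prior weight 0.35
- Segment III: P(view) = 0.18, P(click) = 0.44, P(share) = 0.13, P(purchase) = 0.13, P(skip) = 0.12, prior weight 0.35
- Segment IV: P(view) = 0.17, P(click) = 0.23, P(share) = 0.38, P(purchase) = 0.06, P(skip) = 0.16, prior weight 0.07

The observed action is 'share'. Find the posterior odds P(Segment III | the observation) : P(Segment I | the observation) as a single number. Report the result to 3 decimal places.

1.798

Since P(k|x) ∝ w_k f_k(x), the posterior odds are w_i f_i(x) / (w_j f_j(x)).
Component likelihoods at x = 'share':
  p_I = P(share | comp) = 0.11
  p_II = P(share | comp) = 0.20
  p_III = P(share | comp) = 0.13
  p_IV = P(share | comp) = 0.38
Posterior odds = (w_III·p_III) / (w_I·p_I) = (0.35·0.13) / (0.23·0.11) = 0.0455 / 0.0253 ≈ 1.798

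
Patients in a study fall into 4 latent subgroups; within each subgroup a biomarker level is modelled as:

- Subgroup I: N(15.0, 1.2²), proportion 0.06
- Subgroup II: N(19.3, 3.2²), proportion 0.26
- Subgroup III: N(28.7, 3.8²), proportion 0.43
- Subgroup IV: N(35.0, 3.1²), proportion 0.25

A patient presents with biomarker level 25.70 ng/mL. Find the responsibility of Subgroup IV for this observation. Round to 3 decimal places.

Posterior ∝ prior × likelihood, so P(k | x) ∝ π_k f_k(x); normalise over all components.
Evaluate each component's likelihood at the observed value:
  L_I = (1/(1.2·√(2π)))·exp(−(25.70−15.0)²/(2·1.2²)) = 0.332452·exp(-39.75347) = 1.80724e-18
  L_II = (1/(3.2·√(2π)))·exp(−(25.70−19.3)²/(2·3.2²)) = 0.124669·exp(-2.00000) = 0.0168722
  L_III = (1/(3.8·√(2π)))·exp(−(25.70−28.7)²/(2·3.8²)) = 0.104985·exp(-0.31163) = 0.076875
  L_IV = (1/(3.1·√(2π)))·exp(−(25.70−35.0)²/(2·3.1²)) = 0.128691·exp(-4.50000) = 0.00142963
Multiply by the mixture weights:
  π_I·L_I = 0.06 × 1.80724e-18 = 1.08434e-19
  π_II·L_II = 0.26 × 0.0168722 = 0.00438677
  π_III·L_III = 0.43 × 0.076875 = 0.0330563
  π_IV·L_IV = 0.25 × 0.00142963 = 0.000357407
Marginal: 1.08434e-19 + 0.00438677 + 0.0330563 + 0.000357407 = 0.0378004
P(Subgroup IV | 25.70 ng/mL) ≈ 0.009

0.009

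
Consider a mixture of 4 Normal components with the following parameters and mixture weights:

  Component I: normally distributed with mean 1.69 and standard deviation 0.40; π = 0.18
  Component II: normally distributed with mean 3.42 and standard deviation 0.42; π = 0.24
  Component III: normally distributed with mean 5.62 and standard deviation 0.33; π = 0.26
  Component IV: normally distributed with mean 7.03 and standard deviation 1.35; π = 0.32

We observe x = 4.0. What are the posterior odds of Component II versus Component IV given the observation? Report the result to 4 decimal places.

Only the two components matter; the odds are (π_i f_i(x)) / (π_j f_j(x)).
Normal densities:
  p_I = 5.71286e-08
  p_II = 0.366062
  p_III = 7.0685e-06
  p_IV = 0.0238062
Odds = (0.24/0.32) × (0.366062/0.0238062) = 0.75 × 15.3767 ≈ 11.5326

11.5326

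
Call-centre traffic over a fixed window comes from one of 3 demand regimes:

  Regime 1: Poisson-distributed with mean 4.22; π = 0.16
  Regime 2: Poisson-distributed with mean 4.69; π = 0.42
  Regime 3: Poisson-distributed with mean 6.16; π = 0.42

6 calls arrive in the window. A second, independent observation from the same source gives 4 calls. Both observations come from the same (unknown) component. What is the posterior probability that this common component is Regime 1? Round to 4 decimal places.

0.1580

The responsibility of component k is π_k f_k(x) divided by Σ_j π_j f_j(x).
Since both observations come from the same component, the likelihood for component k is f_k(x₁)·f_k(x₂).
  f_1 = [0.115297] × [0.19423] = 0.0223942
  f_2 = [0.135789] × [0.185199] = 0.0251479
  f_3 = [0.160287] × [0.126724] = 0.0203121
Prior × likelihood for each component:
  π_1·f_1 = 0.16 × 0.0223942 = 0.00358307
  π_2·f_2 = 0.42 × 0.0251479 = 0.0105621
  π_3·f_3 = 0.42 × 0.0203121 = 0.00853109
Normaliser: 0.00358307 + 0.0105621 + 0.00853109 = 0.0226763
So the posterior for Regime 1 is 0.00358307 / 0.0226763 ≈ 0.1580.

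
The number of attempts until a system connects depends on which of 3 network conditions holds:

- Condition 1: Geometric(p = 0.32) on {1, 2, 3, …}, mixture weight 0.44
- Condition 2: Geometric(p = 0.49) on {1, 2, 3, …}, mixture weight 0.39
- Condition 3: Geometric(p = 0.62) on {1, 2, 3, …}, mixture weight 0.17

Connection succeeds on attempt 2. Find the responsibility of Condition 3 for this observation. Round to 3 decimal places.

Apply Bayes' rule: the posterior for each component is proportional to its prior times its likelihood at x.
Component likelihoods at x = 2:
  f_1 = 0.32·(1−0.32)^1 = 0.32·0.68 = 0.2176
  f_2 = 0.49·(1−0.49)^1 = 0.49·0.51 = 0.2499
  f_3 = 0.62·(1−0.62)^1 = 0.62·0.38 = 0.2356
Weight by the priors:
  P(Z=1)·f_1 = 0.44 × 0.2176 = 0.095744
  P(Z=2)·f_2 = 0.39 × 0.2499 = 0.097461
  P(Z=3)·f_3 = 0.17 × 0.2356 = 0.040052
Denominator: 0.095744 + 0.097461 + 0.040052 = 0.233257
P(Condition 3 | the observation) ≈ 0.172

0.172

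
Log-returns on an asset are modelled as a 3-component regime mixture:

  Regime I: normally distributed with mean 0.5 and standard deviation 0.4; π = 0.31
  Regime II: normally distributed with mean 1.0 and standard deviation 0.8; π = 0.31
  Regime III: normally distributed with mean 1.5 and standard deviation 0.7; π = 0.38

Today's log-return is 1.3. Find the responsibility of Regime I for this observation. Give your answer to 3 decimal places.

By Bayes' theorem, P(k | x) = π_k f_k(x) / Σ_j π_j f_j(x).
Normal densities:
  L_I = (1/(0.4·√(2π)))·exp(−(1.3−0.5)²/(2·0.4²)) = 0.997356·exp(-2.00000) = 0.134977
  L_II = (1/(0.8·√(2π)))·exp(−(1.3−1.0)²/(2·0.8²)) = 0.498678·exp(-0.07031) = 0.464819
  L_III = (1/(0.7·√(2π)))·exp(−(1.3−1.5)²/(2·0.7²)) = 0.569918·exp(-0.04082) = 0.547124
Multiply by the mixture weights:
  π_I·L_I = 0.31 × 0.134977 = 0.041843
  π_II·L_II = 0.31 × 0.464819 = 0.144094
  π_III·L_III = 0.38 × 0.547124 = 0.207907
Evidence: 0.041843 + 0.144094 + 0.207907 = 0.393844
P(Regime I | x) = 0.041843 / 0.393844 ≈ 0.106

0.106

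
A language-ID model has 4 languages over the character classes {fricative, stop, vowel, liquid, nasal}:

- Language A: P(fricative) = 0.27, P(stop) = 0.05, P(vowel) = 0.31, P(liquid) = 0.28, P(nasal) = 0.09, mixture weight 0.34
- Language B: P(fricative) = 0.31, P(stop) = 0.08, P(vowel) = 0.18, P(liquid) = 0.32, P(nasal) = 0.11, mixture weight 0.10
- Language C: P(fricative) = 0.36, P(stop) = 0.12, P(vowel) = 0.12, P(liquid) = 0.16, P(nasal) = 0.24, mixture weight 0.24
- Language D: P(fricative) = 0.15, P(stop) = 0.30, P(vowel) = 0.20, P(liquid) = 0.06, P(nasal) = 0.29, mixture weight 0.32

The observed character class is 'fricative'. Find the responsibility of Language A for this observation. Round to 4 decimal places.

0.3569

By Bayes' theorem, P(k | x) = w_k f_k(x) / Σ_j w_j f_j(x).
Component likelihoods at x = 'fricative':
  p_A = 0.27
  p_B = 0.31
  p_C = 0.36
  p_D = 0.15
Unnormalised posteriors:
  w_A·p_A = 0.34 × 0.27 = 0.0918
  w_B·p_B = 0.10 × 0.31 = 0.031
  w_C·p_C = 0.24 × 0.36 = 0.0864
  w_D·p_D = 0.32 × 0.15 = 0.048
Denominator: 0.0918 + 0.031 + 0.0864 + 0.048 = 0.2572
P(Language A | data) ≈ 0.3569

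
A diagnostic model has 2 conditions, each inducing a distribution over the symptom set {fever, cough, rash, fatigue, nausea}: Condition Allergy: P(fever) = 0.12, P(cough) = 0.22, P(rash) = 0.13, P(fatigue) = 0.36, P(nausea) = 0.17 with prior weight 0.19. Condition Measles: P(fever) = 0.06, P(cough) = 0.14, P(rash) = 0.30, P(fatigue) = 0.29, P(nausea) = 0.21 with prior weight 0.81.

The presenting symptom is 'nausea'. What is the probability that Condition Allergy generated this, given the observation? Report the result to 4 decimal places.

0.1596

P(component k | x) = P(Z=k)·f_k(x) / marginal(x), where marginal(x) = Σ_j P(Z=j)·f_j(x).
Component likelihoods at x = 'nausea':
  p_Allergy = P(nausea | comp) = 0.17
  p_Measles = P(nausea | comp) = 0.21
Multiply by the mixture weights:
  P(Z=Allergy)·p_Allergy = 0.19 × 0.17 = 0.0323
  P(Z=Measles)·p_Measles = 0.81 × 0.21 = 0.1701
Sum: 0.0323 + 0.1701 = 0.2024
Responsibility of Condition Allergy: 0.0323 / 0.2024 ≈ 0.1596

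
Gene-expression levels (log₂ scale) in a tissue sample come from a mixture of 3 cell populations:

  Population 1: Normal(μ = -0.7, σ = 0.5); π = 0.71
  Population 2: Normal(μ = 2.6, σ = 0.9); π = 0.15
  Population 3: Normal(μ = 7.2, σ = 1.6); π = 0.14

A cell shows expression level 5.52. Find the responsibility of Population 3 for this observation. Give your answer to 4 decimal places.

0.9832

Posterior ∝ prior × likelihood, so P(k | x) ∝ π_k f_k(x); normalise over all components.
Evaluate each component's likelihood at the observed value:
  p_1 = 1.98437e-34
  p_2 = 0.00229554
  p_3 = 0.143676
Multiply by the mixture weights:
  π_1·p_1 = 0.71 × 1.98437e-34 = 1.4089e-34
  π_2·p_2 = 0.15 × 0.00229554 = 0.000344331
  π_3·p_3 = 0.14 × 0.143676 = 0.0201147
Evidence: 1.4089e-34 + 0.000344331 + 0.0201147 = 0.020459
P(Population 3 | 5.52) ≈ 0.9832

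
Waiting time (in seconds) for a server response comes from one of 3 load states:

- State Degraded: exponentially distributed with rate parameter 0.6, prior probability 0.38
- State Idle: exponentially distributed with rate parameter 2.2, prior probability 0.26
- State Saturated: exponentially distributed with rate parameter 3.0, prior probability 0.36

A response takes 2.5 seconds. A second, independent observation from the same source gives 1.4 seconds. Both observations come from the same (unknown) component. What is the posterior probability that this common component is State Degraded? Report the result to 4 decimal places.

0.9804

By Bayes' theorem, P(k | x) = w_k f_k(x) / Σ_j w_j f_j(x).
Since both observations come from the same component, the likelihood for component k is f_k(x₁)·f_k(x₂).
  p_Degraded = [0.6·e^(−0.6·2.5) = 0.6·e^(−1.5000) = 0.133878] × [0.259026] = 0.0346779
  p_Idle = [2.2·e^(−2.2·2.5) = 2.2·e^(−5.5000) = 0.0089909] × [0.10111] = 0.000909073
  p_Saturated = [3.0·e^(−3.0·2.5) = 3.0·e^(−7.5000) = 0.00165925] × [0.0449867] = 7.46444e-05
Prior × likelihood for each component:
  w_Degraded·p_Degraded = 0.38 × 0.0346779 = 0.0131776
  w_Idle·p_Idle = 0.26 × 0.000909073 = 0.000236359
  w_Saturated·p_Saturated = 0.36 × 7.46444e-05 = 2.6872e-05
Sum: 0.0131776 + 0.000236359 + 2.6872e-05 = 0.0134409
P(State Degraded | data) ≈ 0.9804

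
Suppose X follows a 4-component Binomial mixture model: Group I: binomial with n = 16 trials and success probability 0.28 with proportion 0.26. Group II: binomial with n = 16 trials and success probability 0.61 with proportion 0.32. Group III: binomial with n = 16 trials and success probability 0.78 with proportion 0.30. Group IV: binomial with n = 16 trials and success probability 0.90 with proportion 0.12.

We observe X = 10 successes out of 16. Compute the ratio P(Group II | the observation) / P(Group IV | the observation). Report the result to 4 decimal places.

The posterior odds equal the prior odds times the likelihood ratio: (w_i/w_j)·(f_i(x)/f_j(x)).
Binomial probabilities:
  f_I = 0.00330445
  f_II = 0.201006
  f_III = 0.0756844
  f_IV = 0.00279222
Posterior odds = (w_II·f_II) / (w_IV·f_IV) = (0.32·0.201006) / (0.12·0.00279222) = 0.0643221 / 0.000335066 ≈ 191.9683

191.9683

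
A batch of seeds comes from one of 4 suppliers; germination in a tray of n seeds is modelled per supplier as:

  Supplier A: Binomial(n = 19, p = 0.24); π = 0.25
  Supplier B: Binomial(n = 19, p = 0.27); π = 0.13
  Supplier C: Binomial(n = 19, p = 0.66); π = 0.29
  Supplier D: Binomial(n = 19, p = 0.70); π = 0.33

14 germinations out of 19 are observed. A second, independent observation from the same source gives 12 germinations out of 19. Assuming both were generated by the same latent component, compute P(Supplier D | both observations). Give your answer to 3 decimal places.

Apply Bayes' rule: the posterior for each component is proportional to its prior times its likelihood at x.
Since both observations come from the same component, the likelihood for component k is f_k(x₁)·f_k(x₂).
  L_A = [C(19,14)·0.24^14·0.76^5 = 11628·2.10357e-09·0.253553 = 6.20198e-06] × [0.000269499] = 1.67143e-09
  L_B = [C(19,14)·0.27^14·0.73^5 = 11628·1.09419e-08·0.207307 = 2.63762e-05] × [0.000835511] = 2.20376e-08
  L_C = [C(19,14)·0.66^14·0.34^5 = 11628·0.00297588·0.00454354 = 0.157223] × [0.180803] = 0.0284264
  L_D = [C(19,14)·0.70^14·0.30^5 = 11628·0.00678223·0.00243 = 0.191639] × [0.152529] = 0.0292305
Prior × likelihood for each component:
  π_A·L_A = 0.25 × 1.67143e-09 = 4.17857e-10
  π_B·L_B = 0.13 × 2.20376e-08 = 2.86489e-09
  π_C·L_C = 0.29 × 0.0284264 = 0.00824365
  π_D·L_D = 0.33 × 0.0292305 = 0.00964606
Sum: 4.17857e-10 + 2.86489e-09 + 0.00824365 + 0.00964606 = 0.0178897
Responsibility of Supplier D: 0.00964606 / 0.0178897 ≈ 0.539

0.539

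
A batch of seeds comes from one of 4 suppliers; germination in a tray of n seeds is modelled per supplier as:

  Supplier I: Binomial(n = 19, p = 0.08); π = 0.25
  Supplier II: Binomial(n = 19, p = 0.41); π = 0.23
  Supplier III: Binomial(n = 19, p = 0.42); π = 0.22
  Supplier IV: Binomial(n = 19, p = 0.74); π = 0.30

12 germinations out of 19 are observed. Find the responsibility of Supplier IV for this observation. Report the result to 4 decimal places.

The responsibility of component k is π_k f_k(x) divided by Σ_j π_j f_j(x).
Binomial probabilities:
  f_I = 1.93162e-09
  f_II = 0.0282942
  f_III = 0.0335208
  f_IV = 0.109124
Weight by the priors:
  π_I·f_I = 0.25 × 1.93162e-09 = 4.82905e-10
  π_II·f_II = 0.23 × 0.0282942 = 0.00650767
  π_III·f_III = 0.22 × 0.0335208 = 0.00737458
  π_IV·f_IV = 0.30 × 0.109124 = 0.0327373
Evidence: 4.82905e-10 + 0.00650767 + 0.00737458 + 0.0327373 = 0.0466195
Responsibility of Supplier IV: 0.0327373 / 0.0466195 ≈ 0.7022

0.7022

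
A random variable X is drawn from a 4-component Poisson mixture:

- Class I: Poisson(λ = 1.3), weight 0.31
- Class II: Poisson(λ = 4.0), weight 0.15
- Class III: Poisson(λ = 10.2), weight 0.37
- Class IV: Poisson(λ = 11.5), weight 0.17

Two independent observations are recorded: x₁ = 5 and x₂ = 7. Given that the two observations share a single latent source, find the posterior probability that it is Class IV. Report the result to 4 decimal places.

0.0588

The responsibility of component k is w_k f_k(x) divided by Σ_j w_j f_j(x).
Since both observations come from the same component, the likelihood for component k is f_k(x₁)·f_k(x₂).
  p_I = [e^(−1.3)·1.3^5/5! = 0.00843243] × [0.000339305] = 2.86116e-06
  p_II = [e^(−4.0)·4.0^5/5! = 0.156293] × [0.0595404] = 0.00930577
  p_III = [e^(−10.2)·10.2^5/5! = 0.0341992] × [0.0847163] = 0.00289723
  p_IV = [e^(−11.5)·11.5^5/5! = 0.0169794] × [0.0534648] = 0.000907798
Prior × likelihood for each component:
  w_I·p_I = 0.31 × 2.86116e-06 = 8.86961e-07
  w_II·p_II = 0.15 × 0.00930577 = 0.00139587
  w_III·p_III = 0.37 × 0.00289723 = 0.00107197
  w_IV·p_IV = 0.17 × 0.000907798 = 0.000154326
Evidence: 8.86961e-07 + 0.00139587 + 0.00107197 + 0.000154326 = 0.00262305
Responsibility of Class IV: 0.000154326 / 0.00262305 ≈ 0.0588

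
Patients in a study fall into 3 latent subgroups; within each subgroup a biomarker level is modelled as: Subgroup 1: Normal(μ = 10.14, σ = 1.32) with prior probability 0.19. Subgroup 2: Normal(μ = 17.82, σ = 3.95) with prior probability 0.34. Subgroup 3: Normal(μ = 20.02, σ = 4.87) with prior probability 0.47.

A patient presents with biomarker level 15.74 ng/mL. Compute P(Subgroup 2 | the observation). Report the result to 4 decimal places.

0.5332

Apply Bayes' rule: the posterior for each component is proportional to its prior times its likelihood at x.
Normal densities:
  L_1 = (1/(1.32·√(2π)))·exp(−(15.74−10.14)²/(2·1.32²)) = 0.302229·exp(-8.99908) = 3.73323e-05
  L_2 = (1/(3.95·√(2π)))·exp(−(15.74−17.82)²/(2·3.95²)) = 0.100998·exp(-0.13864) = 0.0879226
  L_3 = (1/(4.87·√(2π)))·exp(−(15.74−20.02)²/(2·4.87²)) = 0.081918·exp(-0.38619) = 0.0556752
Prior × likelihood for each component:
  P(Z=1)·L_1 = 0.19 × 3.73323e-05 = 7.09313e-06
  P(Z=2)·L_2 = 0.34 × 0.0879226 = 0.0298937
  P(Z=3)·L_3 = 0.47 × 0.0556752 = 0.0261673
Normaliser: 7.09313e-06 + 0.0298937 + 0.0261673 = 0.0560681
P(Subgroup 2 | x) = 0.0298937 / 0.0560681 ≈ 0.5332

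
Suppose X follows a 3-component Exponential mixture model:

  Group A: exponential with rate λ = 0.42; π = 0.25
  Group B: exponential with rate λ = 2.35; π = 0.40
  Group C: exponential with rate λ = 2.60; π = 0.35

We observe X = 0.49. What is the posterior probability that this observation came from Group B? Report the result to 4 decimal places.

P(component k | x) = π_k·f_k(x) / marginal(x), where marginal(x) = Σ_j π_j·f_j(x).
Evaluate each component's likelihood at the observed value:
  L_A = 0.42·e^(−0.42·0.49) = 0.42·e^(−0.2058) = 0.341878
  L_B = 2.35·e^(−2.35·0.49) = 2.35·e^(−1.1515) = 0.742981
  L_C = 2.60·e^(−2.60·0.49) = 2.60·e^(−1.2740) = 0.727247
Prior × likelihood for each component:
  π_A·L_A = 0.25 × 0.341878 = 0.0854696
  π_B·L_B = 0.40 × 0.742981 = 0.297192
  π_C·L_C = 0.35 × 0.727247 = 0.254537
Evidence: 0.0854696 + 0.297192 + 0.254537 = 0.637199
Responsibility of Group B: 0.297192 / 0.637199 ≈ 0.4664

0.4664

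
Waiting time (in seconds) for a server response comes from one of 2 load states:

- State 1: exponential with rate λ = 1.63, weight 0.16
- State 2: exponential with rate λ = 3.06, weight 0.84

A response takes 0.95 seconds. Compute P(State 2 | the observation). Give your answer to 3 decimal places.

The responsibility of component k is w_k f_k(x) divided by Σ_j w_j f_j(x).
Evaluate each component's likelihood at the observed value:
  p_1 = 1.63·e^(−1.63·0.95) = 1.63·e^(−1.5485) = 0.346484
  p_2 = 3.06·e^(−3.06·0.95) = 3.06·e^(−2.9070) = 0.167197
Weight by the priors:
  w_1·p_1 = 0.16 × 0.346484 = 0.0554374
  w_2·p_2 = 0.84 × 0.167197 = 0.140445
Evidence: 0.0554374 + 0.140445 = 0.195882
Responsibility of State 2: 0.140445 / 0.195882 ≈ 0.717

0.717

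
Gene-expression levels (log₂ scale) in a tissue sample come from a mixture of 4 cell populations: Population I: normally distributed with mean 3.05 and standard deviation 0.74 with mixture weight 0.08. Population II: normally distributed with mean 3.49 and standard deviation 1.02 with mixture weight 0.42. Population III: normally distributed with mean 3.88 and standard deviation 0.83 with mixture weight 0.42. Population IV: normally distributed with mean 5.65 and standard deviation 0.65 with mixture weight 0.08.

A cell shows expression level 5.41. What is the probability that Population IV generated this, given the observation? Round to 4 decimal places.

Apply Bayes' rule: the posterior for each component is proportional to its prior times its likelihood at x.
Evaluate each component's likelihood at the observed value:
  p_I = 0.00333495
  p_II = 0.0665124
  p_III = 0.0878942
  p_IV = 0.573314
Unnormalised posteriors:
  π_I·p_I = 0.08 × 0.00333495 = 0.000266796
  π_II·p_II = 0.42 × 0.0665124 = 0.0279352
  π_III·p_III = 0.42 × 0.0878942 = 0.0369155
  π_IV·p_IV = 0.08 × 0.573314 = 0.0458651
Sum: 0.000266796 + 0.0279352 + 0.0369155 + 0.0458651 = 0.110983
P(Population IV | 5.41) ≈ 0.4133

0.4133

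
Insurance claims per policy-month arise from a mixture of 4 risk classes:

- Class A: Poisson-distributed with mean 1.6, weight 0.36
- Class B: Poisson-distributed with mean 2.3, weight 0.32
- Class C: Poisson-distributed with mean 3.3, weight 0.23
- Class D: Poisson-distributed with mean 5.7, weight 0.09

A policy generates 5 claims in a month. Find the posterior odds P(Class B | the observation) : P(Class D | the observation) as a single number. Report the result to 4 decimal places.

Only the two components matter; the odds are (P(Z=i) f_i(x)) / (P(Z=j) f_j(x)).
Poisson probabilities:
  p_A = e^(−1.6)·1.6^5/5! = 0.017642
  p_B = e^(−2.3)·2.3^5/5! = 0.053775
  p_C = e^(−3.3)·3.3^5/5! = 0.120286
  p_D = e^(−5.7)·5.7^5/5! = 0.16777
0.017208 / 0.0150993 ≈ 1.1397

1.1397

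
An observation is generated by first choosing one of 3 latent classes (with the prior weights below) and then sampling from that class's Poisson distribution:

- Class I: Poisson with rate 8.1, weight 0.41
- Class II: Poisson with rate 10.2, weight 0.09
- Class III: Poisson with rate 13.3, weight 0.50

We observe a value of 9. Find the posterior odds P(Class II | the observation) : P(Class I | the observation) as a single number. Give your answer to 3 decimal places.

Posterior odds = (π_i f_i(x)) / (π_j f_j(x)); the normalising sum cancels.
Poisson probabilities:
  f_I = e^(−8.1)·8.1^9/9! = 0.12555
  f_II = e^(−10.2)·10.2^9/9! = 0.122415
  f_III = e^(−13.3)·13.3^9/9! = 0.0600876
0.0110174 / 0.0514755 ≈ 0.214

0.214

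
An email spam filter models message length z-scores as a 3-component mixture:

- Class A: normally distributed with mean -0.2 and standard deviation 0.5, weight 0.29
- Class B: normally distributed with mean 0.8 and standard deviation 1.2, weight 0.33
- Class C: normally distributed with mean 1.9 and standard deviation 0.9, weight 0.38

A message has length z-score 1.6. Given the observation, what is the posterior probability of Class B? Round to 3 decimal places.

By Bayes' theorem, P(k | x) = π_k f_k(x) / Σ_j π_j f_j(x).
Normal densities:
  L_A = 0.0012238
  L_B = 0.266207
  L_C = 0.419315
Unnormalised posteriors:
  π_A·L_A = 0.29 × 0.0012238 = 0.000354903
  π_B·L_B = 0.33 × 0.266207 = 0.0878482
  π_C·L_C = 0.38 × 0.419315 = 0.15934
Normaliser: 0.000354903 + 0.0878482 + 0.15934 = 0.247543
Responsibility of Class B: 0.0878482 / 0.247543 ≈ 0.355

0.355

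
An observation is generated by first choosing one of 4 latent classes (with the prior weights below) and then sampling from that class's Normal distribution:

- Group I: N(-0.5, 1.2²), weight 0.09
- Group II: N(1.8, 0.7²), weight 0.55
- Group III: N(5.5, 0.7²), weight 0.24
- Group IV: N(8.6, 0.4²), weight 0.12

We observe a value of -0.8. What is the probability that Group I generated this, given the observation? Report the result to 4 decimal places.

P(component k | x) = π_k·f_k(x) / marginal(x), where marginal(x) = Σ_j π_j·f_j(x).
Component likelihoods at x = -0.8:
  f_I = (1/(1.2·√(2π)))·exp(−(-0.8−-0.5)²/(2·1.2²)) = 0.332452·exp(-0.03125) = 0.322223
  f_II = (1/(0.7·√(2π)))·exp(−(-0.8−1.8)²/(2·0.7²)) = 0.569918·exp(-6.89796) = 0.000575528
  f_III = (1/(0.7·√(2π)))·exp(−(-0.8−5.5)²/(2·0.7²)) = 0.569918·exp(-40.50000) = 1.46854e-18
  f_IV = (1/(0.4·√(2π)))·exp(−(-0.8−8.6)²/(2·0.4²)) = 0.997356·exp(-276.12500) = 1.20029e-120
Unnormalised posteriors:
  π_I·f_I = 0.09 × 0.322223 = 0.0290001
  π_II·f_II = 0.55 × 0.000575528 = 0.00031654
  π_III·f_III = 0.24 × 1.46854e-18 = 3.52449e-19
  π_IV·f_IV = 0.12 × 1.20029e-120 = 1.44035e-121
Normaliser: 0.0290001 + 0.00031654 + 3.52449e-19 + 1.44035e-121 = 0.0293166
Responsibility of Group I: 0.0290001 / 0.0293166 ≈ 0.9892

0.9892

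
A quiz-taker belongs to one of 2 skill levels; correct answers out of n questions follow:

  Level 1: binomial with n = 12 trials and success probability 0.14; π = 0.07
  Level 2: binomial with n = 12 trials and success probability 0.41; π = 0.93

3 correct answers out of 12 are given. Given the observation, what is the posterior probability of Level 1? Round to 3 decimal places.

Apply Bayes' rule: the posterior for each component is proportional to its prior times its likelihood at x.
Evaluate each component's likelihood at the observed value:
  f_1 = C(12,3)·0.14^3·0.86^9 = 220·0.002744·0.257327 = 0.155343
  f_2 = C(12,3)·0.41^3·0.59^9 = 220·0.068921·0.008663 = 0.131354
Unnormalised posteriors:
  w_1·f_1 = 0.07 × 0.155343 = 0.010874
  w_2·f_2 = 0.93 × 0.131354 = 0.122159
Marginal: 0.010874 + 0.122159 = 0.133033
Responsibility of Level 1: 0.010874 / 0.133033 ≈ 0.082

0.082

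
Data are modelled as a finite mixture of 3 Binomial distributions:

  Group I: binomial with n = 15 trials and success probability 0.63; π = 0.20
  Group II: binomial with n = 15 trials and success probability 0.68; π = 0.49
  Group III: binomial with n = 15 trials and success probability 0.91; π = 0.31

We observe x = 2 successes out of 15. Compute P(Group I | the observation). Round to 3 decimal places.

0.698

P(component k | x) = π_k·f_k(x) / marginal(x), where marginal(x) = Σ_j π_j·f_j(x).
Evaluate each component's likelihood at the observed value:
  f_I = C(15,2)·0.63^2·0.37^13 = 105·0.3969·2.43569e-06 = 0.000101506
  f_II = C(15,2)·0.68^2·0.32^13 = 105·0.4624·3.68935e-07 = 1.79125e-05
  f_III = C(15,2)·0.91^2·0.09^13 = 105·0.8281·2.54187e-14 = 2.21017e-12
Unnormalised posteriors:
  π_I·f_I = 0.20 × 0.000101506 = 2.03013e-05
  π_II·f_II = 0.49 × 1.79125e-05 = 8.77714e-06
  π_III·f_III = 0.31 × 2.21017e-12 = 6.85151e-13
Denominator: 2.03013e-05 + 8.77714e-06 + 6.85151e-13 = 2.90784e-05
Responsibility of Group I: 2.03013e-05 / 2.90784e-05 ≈ 0.698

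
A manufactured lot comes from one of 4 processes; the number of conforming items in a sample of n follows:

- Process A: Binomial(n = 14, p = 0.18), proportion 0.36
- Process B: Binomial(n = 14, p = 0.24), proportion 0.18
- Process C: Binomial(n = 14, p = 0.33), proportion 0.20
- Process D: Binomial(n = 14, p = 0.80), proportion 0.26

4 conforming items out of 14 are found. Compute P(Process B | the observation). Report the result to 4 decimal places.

Posterior ∝ prior × likelihood, so P(k | x) ∝ P(Z=k) f_k(x); normalise over all components.
Evaluate each component's likelihood at the observed value:
  f_A = 0.144432
  f_B = 0.213508
  f_C = 0.21639
  f_D = 4.1985e-05
Weight by the priors:
  P(Z=A)·f_A = 0.36 × 0.144432 = 0.0519954
  P(Z=B)·f_B = 0.18 × 0.213508 = 0.0384315
  P(Z=C)·f_C = 0.20 × 0.21639 = 0.0432781
  P(Z=D)·f_D = 0.26 × 4.1985e-05 = 1.09161e-05
Evidence: 0.0519954 + 0.0384315 + 0.0432781 + 1.09161e-05 = 0.133716
P(Process B | 4 conforming items out of 14) = 0.0384315 / 0.133716 ≈ 0.2874

0.2874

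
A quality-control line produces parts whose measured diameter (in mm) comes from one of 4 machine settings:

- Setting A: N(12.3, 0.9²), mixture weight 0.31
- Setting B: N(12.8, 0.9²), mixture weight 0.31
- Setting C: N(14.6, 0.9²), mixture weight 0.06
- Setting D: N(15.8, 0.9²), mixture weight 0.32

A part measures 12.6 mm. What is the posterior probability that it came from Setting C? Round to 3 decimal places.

0.008

Posterior ∝ prior × likelihood, so P(k | x) ∝ π_k f_k(x); normalise over all components.
Component likelihoods at x = 12.6 mm:
  L_A = 0.419315
  L_B = 0.432458
  L_C = 0.0375263
  L_D = 0.000797072
Multiply by the mixture weights:
  π_A·L_A = 0.31 × 0.419315 = 0.129988
  π_B·L_B = 0.31 × 0.432458 = 0.134062
  π_C·L_C = 0.06 × 0.0375263 = 0.00225158
  π_D·L_D = 0.32 × 0.000797072 = 0.000255063
Denominator: 0.129988 + 0.134062 + 0.00225158 + 0.000255063 = 0.266556
P(Setting C | 12.6 mm) = 0.00225158 / 0.266556 ≈ 0.008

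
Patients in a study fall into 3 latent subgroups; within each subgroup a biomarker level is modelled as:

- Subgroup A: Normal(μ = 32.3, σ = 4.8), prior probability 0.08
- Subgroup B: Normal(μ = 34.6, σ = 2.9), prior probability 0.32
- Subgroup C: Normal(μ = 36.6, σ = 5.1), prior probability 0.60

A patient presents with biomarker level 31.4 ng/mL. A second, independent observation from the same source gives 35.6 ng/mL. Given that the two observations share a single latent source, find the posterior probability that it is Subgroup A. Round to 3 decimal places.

By Bayes' theorem, P(k | x) = w_k f_k(x) / Σ_j w_j f_j(x).
Since both observations come from the same component, the likelihood for component k is f_k(x₁)·f_k(x₂).
  p_A = [(1/(4.8·√(2π)))·exp(−(31.4−32.3)²/(2·4.8²)) = 0.083113·exp(-0.01758) = 0.0816648] × [0.0656195] = 0.0053588
  p_B = [(1/(2.9·√(2π)))·exp(−(31.4−34.6)²/(2·2.9²)) = 0.137566·exp(-0.60880) = 0.0748366] × [0.129626] = 0.00970076
  p_C = [(1/(5.1·√(2π)))·exp(−(31.4−36.6)²/(2·5.1²)) = 0.078224·exp(-0.51980) = 0.0465151] × [0.0767346] = 0.00356931
Unnormalised posteriors:
  w_A·p_A = 0.08 × 0.0053588 = 0.000428704
  w_B·p_B = 0.32 × 0.00970076 = 0.00310424
  w_C·p_C = 0.60 × 0.00356931 = 0.00214159
Evidence: 0.000428704 + 0.00310424 + 0.00214159 = 0.00567454
P(Subgroup A | data) = 0.000428704 / 0.00567454 ≈ 0.076

0.076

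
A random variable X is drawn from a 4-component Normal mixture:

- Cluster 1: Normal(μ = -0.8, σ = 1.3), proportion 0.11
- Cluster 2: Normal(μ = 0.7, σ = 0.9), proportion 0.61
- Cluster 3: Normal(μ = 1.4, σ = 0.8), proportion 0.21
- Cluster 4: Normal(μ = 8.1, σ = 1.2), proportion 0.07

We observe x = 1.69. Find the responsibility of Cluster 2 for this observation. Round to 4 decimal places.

Apply Bayes' rule: the posterior for each component is proportional to its prior times its likelihood at x.
Normal densities:
  f_1 = (1/(1.3·√(2π)))·exp(−(1.69−-0.8)²/(2·1.3²)) = 0.306879·exp(-1.83435) = 0.0490139
  f_2 = (1/(0.9·√(2π)))·exp(−(1.69−0.7)²/(2·0.9²)) = 0.443269·exp(-0.60500) = 0.242058
  f_3 = (1/(0.8·√(2π)))·exp(−(1.69−1.4)²/(2·0.8²)) = 0.498678·exp(-0.06570) = 0.466966
  f_4 = (1/(1.2·√(2π)))·exp(−(1.69−8.1)²/(2·1.2²)) = 0.332452·exp(-14.26670) = 2.11728e-07
Weight by the priors:
  P(Z=1)·f_1 = 0.11 × 0.0490139 = 0.00539153
  P(Z=2)·f_2 = 0.61 × 0.242058 = 0.147655
  P(Z=3)·f_3 = 0.21 × 0.466966 = 0.0980629
  P(Z=4)·f_4 = 0.07 × 2.11728e-07 = 1.4821e-08
Denominator: 0.00539153 + 0.147655 + 0.0980629 + 1.4821e-08 = 0.25111
Responsibility of Cluster 2: 0.147655 / 0.25111 ≈ 0.5880

0.5880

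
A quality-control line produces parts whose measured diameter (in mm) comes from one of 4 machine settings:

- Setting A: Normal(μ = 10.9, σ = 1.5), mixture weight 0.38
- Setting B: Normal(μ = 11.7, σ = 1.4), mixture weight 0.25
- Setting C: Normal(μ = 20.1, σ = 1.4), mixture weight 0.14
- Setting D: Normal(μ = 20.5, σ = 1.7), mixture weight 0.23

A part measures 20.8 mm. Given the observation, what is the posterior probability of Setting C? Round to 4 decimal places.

The responsibility of component k is π_k f_k(x) divided by Σ_j π_j f_j(x).
Normal densities:
  L_A = 9.24453e-11
  L_B = 1.90683e-10
  L_C = 0.251475
  L_D = 0.231046
Weight by the priors:
  π_A·L_A = 0.38 × 9.24453e-11 = 3.51292e-11
  π_B·L_B = 0.25 × 1.90683e-10 = 4.76707e-11
  π_C·L_C = 0.14 × 0.251475 = 0.0352065
  π_D·L_D = 0.23 × 0.231046 = 0.0531406
Evidence: 3.51292e-11 + 4.76707e-11 + 0.0352065 + 0.0531406 = 0.0883472
So the posterior for Setting C is 0.0352065 / 0.0883472 ≈ 0.3985.

0.3985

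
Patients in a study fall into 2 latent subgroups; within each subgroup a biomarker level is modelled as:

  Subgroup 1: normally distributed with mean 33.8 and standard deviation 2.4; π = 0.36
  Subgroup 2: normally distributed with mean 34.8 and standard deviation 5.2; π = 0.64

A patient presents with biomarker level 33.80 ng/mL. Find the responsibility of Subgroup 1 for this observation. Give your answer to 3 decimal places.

P(component k | x) = P(Z=k)·f_k(x) / marginal(x), where marginal(x) = Σ_j P(Z=j)·f_j(x).
Evaluate each component's likelihood at the observed value:
  p_1 = 0.166226
  p_2 = 0.0753141
Multiply by the mixture weights:
  P(Z=1)·p_1 = 0.36 × 0.166226 = 0.0598413
  P(Z=2)·p_2 = 0.64 × 0.0753141 = 0.048201
Normaliser: 0.0598413 + 0.048201 = 0.108042
So the posterior for Subgroup 1 is 0.0598413 / 0.108042 ≈ 0.554.

0.554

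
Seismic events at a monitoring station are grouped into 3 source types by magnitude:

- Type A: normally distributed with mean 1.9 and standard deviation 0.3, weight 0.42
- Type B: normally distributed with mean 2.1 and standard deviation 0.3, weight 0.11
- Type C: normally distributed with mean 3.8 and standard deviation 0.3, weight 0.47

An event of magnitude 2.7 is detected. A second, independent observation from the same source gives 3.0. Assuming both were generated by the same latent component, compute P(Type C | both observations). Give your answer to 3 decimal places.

0.082

P(component k | x) = w_k·f_k(x) / marginal(x), where marginal(x) = Σ_j w_j·f_j(x).
Since both observations come from the same component, the likelihood for component k is f_k(x₁)·f_k(x₂).
  f_A = [(1/(0.3·√(2π)))·exp(−(2.7−1.9)²/(2·0.3²)) = 1.329808·exp(-3.55556) = 0.0379866] × [0.0016009] = 6.08129e-05
  f_B = [(1/(0.3·√(2π)))·exp(−(2.7−2.1)²/(2·0.3²)) = 1.329808·exp(-2.00000) = 0.17997] × [0.0147728] = 0.00265866
  f_C = [(1/(0.3·√(2π)))·exp(−(2.7−3.8)²/(2·0.3²)) = 1.329808·exp(-6.72222) = 0.0016009] × [0.0379866] = 6.08129e-05
Unnormalised posteriors:
  w_A·f_A = 0.42 × 6.08129e-05 = 2.55414e-05
  w_B·f_B = 0.11 × 0.00265866 = 0.000292453
  w_C·f_C = 0.47 × 6.08129e-05 = 2.8582e-05
Sum: 2.55414e-05 + 0.000292453 + 2.8582e-05 = 0.000346577
P(Type C | x₁,x₂) = 2.8582e-05 / 0.000346577 ≈ 0.082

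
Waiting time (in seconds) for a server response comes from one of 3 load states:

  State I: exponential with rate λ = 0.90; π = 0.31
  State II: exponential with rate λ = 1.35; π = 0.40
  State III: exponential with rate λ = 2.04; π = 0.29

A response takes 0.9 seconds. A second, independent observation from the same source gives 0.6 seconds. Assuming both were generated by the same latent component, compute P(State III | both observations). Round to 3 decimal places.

0.260

The responsibility of component k is π_k f_k(x) divided by Σ_j π_j f_j(x).
Since both observations come from the same component, the likelihood for component k is f_k(x₁)·f_k(x₂).
  p_I = [0.90·e^(−0.90·0.9) = 0.90·e^(−0.8100) = 0.400372] × [0.524473] = 0.209985
  p_II = [1.35·e^(−1.35·0.9) = 1.35·e^(−1.2150) = 0.400559] × [0.600558] = 0.240559
  p_III = [2.04·e^(−2.04·0.9) = 2.04·e^(−1.8360) = 0.325286] × [0.599865] = 0.195128
Multiply by the mixture weights:
  π_I·p_I = 0.31 × 0.209985 = 0.0650952
  π_II·p_II = 0.40 × 0.240559 = 0.0962235
  π_III·p_III = 0.29 × 0.195128 = 0.0565871
Denominator: 0.0650952 + 0.0962235 + 0.0565871 = 0.217906
So the posterior for State III is 0.0565871 / 0.217906 ≈ 0.260.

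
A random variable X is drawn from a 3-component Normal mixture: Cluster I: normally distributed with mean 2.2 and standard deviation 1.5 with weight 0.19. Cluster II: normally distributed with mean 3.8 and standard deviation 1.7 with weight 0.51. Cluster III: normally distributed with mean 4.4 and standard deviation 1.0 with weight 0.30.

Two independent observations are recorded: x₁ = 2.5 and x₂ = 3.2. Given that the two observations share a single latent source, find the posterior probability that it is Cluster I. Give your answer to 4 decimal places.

0.3096

Posterior ∝ prior × likelihood, so P(k | x) ∝ w_k f_k(x); normalise over all components.
Since both observations come from the same component, the likelihood for component k is f_k(x₁)·f_k(x₂).
  L_I = [0.260695] × [0.212965] = 0.055519
  L_II = [0.175178] × [0.220502] = 0.038627
  L_III = [0.0656158] × [0.194186] = 0.0127417
Prior × likelihood for each component:
  w_I·L_I = 0.19 × 0.055519 = 0.0105486
  w_II·L_II = 0.51 × 0.038627 = 0.0196997
  w_III·L_III = 0.30 × 0.0127417 = 0.0038225
Denominator: 0.0105486 + 0.0196997 + 0.0038225 = 0.0340709
P(Cluster I | x₁,x₂) = 0.0105486 / 0.0340709 ≈ 0.3096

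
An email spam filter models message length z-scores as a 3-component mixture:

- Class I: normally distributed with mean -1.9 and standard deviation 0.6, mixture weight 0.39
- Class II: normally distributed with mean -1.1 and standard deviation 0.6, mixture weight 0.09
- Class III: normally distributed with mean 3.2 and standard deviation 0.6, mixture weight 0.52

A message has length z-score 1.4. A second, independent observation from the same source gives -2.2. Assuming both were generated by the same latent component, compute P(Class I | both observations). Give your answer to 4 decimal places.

0.0316

Apply Bayes' rule: the posterior for each component is proportional to its prior times its likelihood at x.
Since both observations come from the same component, the likelihood for component k is f_k(x₁)·f_k(x₂).
  L_I = [(1/(0.6·√(2π)))·exp(−(1.4−-1.9)²/(2·0.6²)) = 0.664904·exp(-15.12500) = 1.79496e-07] × [0.586776] = 1.05324e-07
  L_II = [(1/(0.6·√(2π)))·exp(−(1.4−-1.1)²/(2·0.6²)) = 0.664904·exp(-8.68056) = 0.000112938] × [0.123852] = 1.39876e-05
  L_III = [(1/(0.6·√(2π)))·exp(−(1.4−3.2)²/(2·0.6²)) = 0.664904·exp(-4.50000) = 0.00738641] × [1.7133e-18] = 1.26551e-20
Prior × likelihood for each component:
  π_I·L_I = 0.39 × 1.05324e-07 = 4.10763e-08
  π_II·L_II = 0.09 × 1.39876e-05 = 1.25889e-06
  π_III·L_III = 0.52 × 1.26551e-20 = 6.58066e-21
Normaliser: 4.10763e-08 + 1.25889e-06 + 6.58066e-21 = 1.29996e-06
Responsibility of Class I: 4.10763e-08 / 1.29996e-06 ≈ 0.0316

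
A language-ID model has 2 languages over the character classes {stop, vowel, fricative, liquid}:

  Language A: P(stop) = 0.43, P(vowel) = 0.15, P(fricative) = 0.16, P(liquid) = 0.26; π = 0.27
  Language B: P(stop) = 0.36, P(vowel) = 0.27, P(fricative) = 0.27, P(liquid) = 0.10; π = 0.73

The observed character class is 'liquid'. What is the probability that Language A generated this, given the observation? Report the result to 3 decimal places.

Apply Bayes' rule: the posterior for each component is proportional to its prior times its likelihood at x.
Component likelihoods at x = 'liquid':
  f_A = 0.26
  f_B = 0.1
Multiply by the mixture weights:
  π_A·f_A = 0.27 × 0.26 = 0.0702
  π_B·f_B = 0.73 × 0.1 = 0.073
Sum: 0.0702 + 0.073 = 0.1432
Responsibility of Language A: 0.0702 / 0.1432 ≈ 0.490

0.490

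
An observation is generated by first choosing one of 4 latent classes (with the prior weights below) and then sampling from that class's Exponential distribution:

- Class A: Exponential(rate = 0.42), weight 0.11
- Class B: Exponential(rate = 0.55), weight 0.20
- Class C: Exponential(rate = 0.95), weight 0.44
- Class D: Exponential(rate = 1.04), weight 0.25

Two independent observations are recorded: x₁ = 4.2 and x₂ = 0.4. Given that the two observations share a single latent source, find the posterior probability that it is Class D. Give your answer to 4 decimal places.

Posterior ∝ prior × likelihood, so P(k | x) ∝ π_k f_k(x); normalise over all components.
Since both observations come from the same component, the likelihood for component k is f_k(x₁)·f_k(x₂).
  p_A = [0.42·e^(−0.42·4.2) = 0.42·e^(−1.7640) = 0.0719704] × [0.355049] = 0.025553
  p_B = [0.55·e^(−0.55·4.2) = 0.55·e^(−2.3100) = 0.0545937] × [0.441385] = 0.0240969
  p_C = [0.95·e^(−0.95·4.2) = 0.95·e^(−3.9900) = 0.0175747] × [0.649668] = 0.0114177
  p_D = [1.04·e^(−1.04·4.2) = 1.04·e^(−4.3680) = 0.0131836] × [0.686067] = 0.00904486
Unnormalised posteriors:
  π_A·p_A = 0.11 × 0.025553 = 0.00281083
  π_B·p_B = 0.20 × 0.0240969 = 0.00481937
  π_C·p_C = 0.44 × 0.0114177 = 0.00502381
  π_D·p_D = 0.25 × 0.00904486 = 0.00226122
Marginal: 0.00281083 + 0.00481937 + 0.00502381 + 0.00226122 = 0.0149152
So the posterior for Class D is 0.00226122 / 0.0149152 ≈ 0.1516.

0.1516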